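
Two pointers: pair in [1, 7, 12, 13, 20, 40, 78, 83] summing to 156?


lo=0(1)+hi=7(83)=84
lo=1(7)+hi=7(83)=90
lo=2(12)+hi=7(83)=95
lo=3(13)+hi=7(83)=96
lo=4(20)+hi=7(83)=103
lo=5(40)+hi=7(83)=123
lo=6(78)+hi=7(83)=161

No pair found


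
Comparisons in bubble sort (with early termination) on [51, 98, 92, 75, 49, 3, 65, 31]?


Algorithm: bubble sort (with early termination)
Input: [51, 98, 92, 75, 49, 3, 65, 31]
Sorted: [3, 31, 49, 51, 65, 75, 92, 98]

28


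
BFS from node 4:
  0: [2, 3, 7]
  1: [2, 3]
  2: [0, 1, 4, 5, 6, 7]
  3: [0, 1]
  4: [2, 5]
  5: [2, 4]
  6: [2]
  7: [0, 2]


Visit 4, enqueue [2, 5]
Visit 2, enqueue [0, 1, 6, 7]
Visit 5, enqueue []
Visit 0, enqueue [3]
Visit 1, enqueue []
Visit 6, enqueue []
Visit 7, enqueue []
Visit 3, enqueue []

BFS order: [4, 2, 5, 0, 1, 6, 7, 3]


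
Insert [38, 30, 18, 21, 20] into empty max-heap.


Insert 38: [38]
Insert 30: [38, 30]
Insert 18: [38, 30, 18]
Insert 21: [38, 30, 18, 21]
Insert 20: [38, 30, 18, 21, 20]

Final heap: [38, 30, 18, 21, 20]


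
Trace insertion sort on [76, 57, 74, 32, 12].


Initial: [76, 57, 74, 32, 12]
Insert 57: [57, 76, 74, 32, 12]
Insert 74: [57, 74, 76, 32, 12]
Insert 32: [32, 57, 74, 76, 12]
Insert 12: [12, 32, 57, 74, 76]

Sorted: [12, 32, 57, 74, 76]


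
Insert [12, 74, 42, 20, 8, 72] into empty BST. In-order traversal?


Insert 12: root
Insert 74: R from 12
Insert 42: R from 12 -> L from 74
Insert 20: R from 12 -> L from 74 -> L from 42
Insert 8: L from 12
Insert 72: R from 12 -> L from 74 -> R from 42

In-order: [8, 12, 20, 42, 72, 74]


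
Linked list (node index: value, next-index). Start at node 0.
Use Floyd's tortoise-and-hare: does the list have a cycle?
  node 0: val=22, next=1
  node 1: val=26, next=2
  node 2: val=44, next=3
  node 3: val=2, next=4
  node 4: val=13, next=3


Floyd's tortoise (slow, +1) and hare (fast, +2):
  init: slow=0, fast=0
  step 1: slow=1, fast=2
  step 2: slow=2, fast=4
  step 3: slow=3, fast=4
  step 4: slow=4, fast=4
  slow == fast at node 4: cycle detected

Cycle: yes


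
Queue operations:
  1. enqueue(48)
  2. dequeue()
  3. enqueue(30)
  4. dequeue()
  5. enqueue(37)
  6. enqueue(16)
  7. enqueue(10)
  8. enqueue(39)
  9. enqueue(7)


enqueue(48) -> [48]
dequeue()->48, []
enqueue(30) -> [30]
dequeue()->30, []
enqueue(37) -> [37]
enqueue(16) -> [37, 16]
enqueue(10) -> [37, 16, 10]
enqueue(39) -> [37, 16, 10, 39]
enqueue(7) -> [37, 16, 10, 39, 7]

Final queue: [37, 16, 10, 39, 7]


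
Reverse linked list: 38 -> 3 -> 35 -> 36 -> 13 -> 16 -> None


Step 1: curr=38, set curr.next=prev(None) | reversed so far: 38
Step 2: curr=3, set curr.next=prev(38) | reversed so far: 3 -> 38
Step 3: curr=35, set curr.next=prev(3) | reversed so far: 35 -> 3 -> 38
Step 4: curr=36, set curr.next=prev(35) | reversed so far: 36 -> 35 -> 3 -> 38
Step 5: curr=13, set curr.next=prev(36) | reversed so far: 13 -> 36 -> 35 -> 3 -> 38
Step 6: curr=16, set curr.next=prev(13) | reversed so far: 16 -> 13 -> 36 -> 35 -> 3 -> 38

16 -> 13 -> 36 -> 35 -> 3 -> 38 -> None


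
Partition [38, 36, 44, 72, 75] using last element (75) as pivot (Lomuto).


Pivot: 75
  38 <= 75: advance i (no swap)
  36 <= 75: advance i (no swap)
  44 <= 75: advance i (no swap)
  72 <= 75: advance i (no swap)
Place pivot at 4: [38, 36, 44, 72, 75]

Partitioned: [38, 36, 44, 72, 75]


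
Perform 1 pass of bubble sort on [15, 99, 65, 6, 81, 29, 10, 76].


Initial: [15, 99, 65, 6, 81, 29, 10, 76]
Pass 1: [15, 65, 6, 81, 29, 10, 76, 99] (6 swaps)

After 1 pass: [15, 65, 6, 81, 29, 10, 76, 99]


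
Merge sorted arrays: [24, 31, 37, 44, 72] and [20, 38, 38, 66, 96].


Take 20 from B
Take 24 from A
Take 31 from A
Take 37 from A
Take 38 from B
Take 38 from B
Take 44 from A
Take 66 from B
Take 72 from A

Merged: [20, 24, 31, 37, 38, 38, 44, 66, 72, 96]


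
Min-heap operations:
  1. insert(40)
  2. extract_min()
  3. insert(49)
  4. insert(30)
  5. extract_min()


insert(40) -> [40]
extract_min()->40, []
insert(49) -> [49]
insert(30) -> [30, 49]
extract_min()->30, [49]

Final heap: [49]


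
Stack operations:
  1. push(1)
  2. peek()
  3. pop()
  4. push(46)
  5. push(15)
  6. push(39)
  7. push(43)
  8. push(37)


push(1) -> [1]
peek()->1
pop()->1, []
push(46) -> [46]
push(15) -> [46, 15]
push(39) -> [46, 15, 39]
push(43) -> [46, 15, 39, 43]
push(37) -> [46, 15, 39, 43, 37]

Final stack: [46, 15, 39, 43, 37]


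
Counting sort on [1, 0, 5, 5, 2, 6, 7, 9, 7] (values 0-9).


Input: [1, 0, 5, 5, 2, 6, 7, 9, 7]
Counts: [1, 1, 1, 0, 0, 2, 1, 2, 0, 1]

Sorted: [0, 1, 2, 5, 5, 6, 7, 7, 9]


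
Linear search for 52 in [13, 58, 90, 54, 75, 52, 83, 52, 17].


i=0: 13!=52
i=1: 58!=52
i=2: 90!=52
i=3: 54!=52
i=4: 75!=52
i=5: 52==52 found!

Found at 5, 6 comps


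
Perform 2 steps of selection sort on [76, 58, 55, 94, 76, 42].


Initial: [76, 58, 55, 94, 76, 42]
Step 1: min=42 at 5
  Swap: [42, 58, 55, 94, 76, 76]
Step 2: min=55 at 2
  Swap: [42, 55, 58, 94, 76, 76]

After 2 steps: [42, 55, 58, 94, 76, 76]


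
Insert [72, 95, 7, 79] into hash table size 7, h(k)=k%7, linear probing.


Insert 72: h=2 -> slot 2
Insert 95: h=4 -> slot 4
Insert 7: h=0 -> slot 0
Insert 79: h=2, 1 probes -> slot 3

Table: [7, None, 72, 79, 95, None, None]


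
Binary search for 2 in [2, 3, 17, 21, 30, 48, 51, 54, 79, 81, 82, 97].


Step 1: lo=0, hi=11, mid=5, val=48
Step 2: lo=0, hi=4, mid=2, val=17
Step 3: lo=0, hi=1, mid=0, val=2

Found at index 0


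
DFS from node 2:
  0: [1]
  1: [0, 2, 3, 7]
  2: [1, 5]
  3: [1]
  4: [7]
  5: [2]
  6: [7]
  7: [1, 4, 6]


Visit 2, push [5, 1]
Visit 1, push [7, 3, 0]
Visit 0, push []
Visit 3, push []
Visit 7, push [6, 4]
Visit 4, push []
Visit 6, push []
Visit 5, push []

DFS order: [2, 1, 0, 3, 7, 4, 6, 5]


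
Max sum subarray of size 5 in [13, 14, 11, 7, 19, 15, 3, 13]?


[0:5]: 64
[1:6]: 66
[2:7]: 55
[3:8]: 57

Max: 66 at [1:6]


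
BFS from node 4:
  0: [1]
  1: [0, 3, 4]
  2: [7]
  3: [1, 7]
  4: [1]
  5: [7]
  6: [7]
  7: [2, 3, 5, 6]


Visit 4, enqueue [1]
Visit 1, enqueue [0, 3]
Visit 0, enqueue []
Visit 3, enqueue [7]
Visit 7, enqueue [2, 5, 6]
Visit 2, enqueue []
Visit 5, enqueue []
Visit 6, enqueue []

BFS order: [4, 1, 0, 3, 7, 2, 5, 6]


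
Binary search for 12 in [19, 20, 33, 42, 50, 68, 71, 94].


Step 1: lo=0, hi=7, mid=3, val=42
Step 2: lo=0, hi=2, mid=1, val=20
Step 3: lo=0, hi=0, mid=0, val=19

Not found


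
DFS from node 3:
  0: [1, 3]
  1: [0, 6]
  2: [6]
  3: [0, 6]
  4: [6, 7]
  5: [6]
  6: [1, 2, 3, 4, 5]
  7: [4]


Visit 3, push [6, 0]
Visit 0, push [1]
Visit 1, push [6]
Visit 6, push [5, 4, 2]
Visit 2, push []
Visit 4, push [7]
Visit 7, push []
Visit 5, push []

DFS order: [3, 0, 1, 6, 2, 4, 7, 5]


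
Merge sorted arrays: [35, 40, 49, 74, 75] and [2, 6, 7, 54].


Take 2 from B
Take 6 from B
Take 7 from B
Take 35 from A
Take 40 from A
Take 49 from A
Take 54 from B

Merged: [2, 6, 7, 35, 40, 49, 54, 74, 75]


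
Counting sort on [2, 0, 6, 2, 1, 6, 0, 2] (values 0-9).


Input: [2, 0, 6, 2, 1, 6, 0, 2]
Counts: [2, 1, 3, 0, 0, 0, 2, 0, 0, 0]

Sorted: [0, 0, 1, 2, 2, 2, 6, 6]


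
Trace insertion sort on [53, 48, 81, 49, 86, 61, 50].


Initial: [53, 48, 81, 49, 86, 61, 50]
Insert 48: [48, 53, 81, 49, 86, 61, 50]
Insert 81: [48, 53, 81, 49, 86, 61, 50]
Insert 49: [48, 49, 53, 81, 86, 61, 50]
Insert 86: [48, 49, 53, 81, 86, 61, 50]
Insert 61: [48, 49, 53, 61, 81, 86, 50]
Insert 50: [48, 49, 50, 53, 61, 81, 86]

Sorted: [48, 49, 50, 53, 61, 81, 86]


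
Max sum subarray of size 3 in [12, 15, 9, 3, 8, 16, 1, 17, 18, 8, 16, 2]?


[0:3]: 36
[1:4]: 27
[2:5]: 20
[3:6]: 27
[4:7]: 25
[5:8]: 34
[6:9]: 36
[7:10]: 43
[8:11]: 42
[9:12]: 26

Max: 43 at [7:10]


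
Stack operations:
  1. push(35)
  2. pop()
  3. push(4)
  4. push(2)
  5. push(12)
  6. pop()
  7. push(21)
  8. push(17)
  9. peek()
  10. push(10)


push(35) -> [35]
pop()->35, []
push(4) -> [4]
push(2) -> [4, 2]
push(12) -> [4, 2, 12]
pop()->12, [4, 2]
push(21) -> [4, 2, 21]
push(17) -> [4, 2, 21, 17]
peek()->17
push(10) -> [4, 2, 21, 17, 10]

Final stack: [4, 2, 21, 17, 10]


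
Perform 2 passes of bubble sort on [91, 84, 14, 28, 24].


Initial: [91, 84, 14, 28, 24]
Pass 1: [84, 14, 28, 24, 91] (4 swaps)
Pass 2: [14, 28, 24, 84, 91] (3 swaps)

After 2 passes: [14, 28, 24, 84, 91]


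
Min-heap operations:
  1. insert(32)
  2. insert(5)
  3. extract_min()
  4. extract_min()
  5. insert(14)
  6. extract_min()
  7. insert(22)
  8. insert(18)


insert(32) -> [32]
insert(5) -> [5, 32]
extract_min()->5, [32]
extract_min()->32, []
insert(14) -> [14]
extract_min()->14, []
insert(22) -> [22]
insert(18) -> [18, 22]

Final heap: [18, 22]


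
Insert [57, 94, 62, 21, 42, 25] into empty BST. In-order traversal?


Insert 57: root
Insert 94: R from 57
Insert 62: R from 57 -> L from 94
Insert 21: L from 57
Insert 42: L from 57 -> R from 21
Insert 25: L from 57 -> R from 21 -> L from 42

In-order: [21, 25, 42, 57, 62, 94]


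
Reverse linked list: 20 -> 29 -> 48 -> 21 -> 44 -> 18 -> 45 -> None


Step 1: curr=20, set curr.next=prev(None) | reversed so far: 20
Step 2: curr=29, set curr.next=prev(20) | reversed so far: 29 -> 20
Step 3: curr=48, set curr.next=prev(29) | reversed so far: 48 -> 29 -> 20
Step 4: curr=21, set curr.next=prev(48) | reversed so far: 21 -> 48 -> 29 -> 20
Step 5: curr=44, set curr.next=prev(21) | reversed so far: 44 -> 21 -> 48 -> 29 -> 20
Step 6: curr=18, set curr.next=prev(44) | reversed so far: 18 -> 44 -> 21 -> 48 -> 29 -> 20
Step 7: curr=45, set curr.next=prev(18) | reversed so far: 45 -> 18 -> 44 -> 21 -> 48 -> 29 -> 20

45 -> 18 -> 44 -> 21 -> 48 -> 29 -> 20 -> None


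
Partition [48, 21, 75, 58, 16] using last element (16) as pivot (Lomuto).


Pivot: 16
Place pivot at 0: [16, 21, 75, 58, 48]

Partitioned: [16, 21, 75, 58, 48]


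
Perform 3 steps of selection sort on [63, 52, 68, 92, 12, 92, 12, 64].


Initial: [63, 52, 68, 92, 12, 92, 12, 64]
Step 1: min=12 at 4
  Swap: [12, 52, 68, 92, 63, 92, 12, 64]
Step 2: min=12 at 6
  Swap: [12, 12, 68, 92, 63, 92, 52, 64]
Step 3: min=52 at 6
  Swap: [12, 12, 52, 92, 63, 92, 68, 64]

After 3 steps: [12, 12, 52, 92, 63, 92, 68, 64]


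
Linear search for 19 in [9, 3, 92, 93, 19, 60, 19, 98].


i=0: 9!=19
i=1: 3!=19
i=2: 92!=19
i=3: 93!=19
i=4: 19==19 found!

Found at 4, 5 comps


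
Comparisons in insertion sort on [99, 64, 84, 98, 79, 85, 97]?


Algorithm: insertion sort
Input: [99, 64, 84, 98, 79, 85, 97]
Sorted: [64, 79, 84, 85, 97, 98, 99]

15


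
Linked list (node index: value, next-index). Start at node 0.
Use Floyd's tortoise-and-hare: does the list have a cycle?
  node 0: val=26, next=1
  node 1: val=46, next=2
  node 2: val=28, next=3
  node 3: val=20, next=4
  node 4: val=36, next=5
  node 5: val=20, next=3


Floyd's tortoise (slow, +1) and hare (fast, +2):
  init: slow=0, fast=0
  step 1: slow=1, fast=2
  step 2: slow=2, fast=4
  step 3: slow=3, fast=3
  slow == fast at node 3: cycle detected

Cycle: yes


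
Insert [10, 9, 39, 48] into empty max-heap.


Insert 10: [10]
Insert 9: [10, 9]
Insert 39: [39, 9, 10]
Insert 48: [48, 39, 10, 9]

Final heap: [48, 39, 10, 9]


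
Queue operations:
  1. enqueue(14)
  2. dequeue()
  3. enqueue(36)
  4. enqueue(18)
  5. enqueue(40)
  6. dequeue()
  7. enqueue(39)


enqueue(14) -> [14]
dequeue()->14, []
enqueue(36) -> [36]
enqueue(18) -> [36, 18]
enqueue(40) -> [36, 18, 40]
dequeue()->36, [18, 40]
enqueue(39) -> [18, 40, 39]

Final queue: [18, 40, 39]


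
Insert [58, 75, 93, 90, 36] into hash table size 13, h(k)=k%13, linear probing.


Insert 58: h=6 -> slot 6
Insert 75: h=10 -> slot 10
Insert 93: h=2 -> slot 2
Insert 90: h=12 -> slot 12
Insert 36: h=10, 1 probes -> slot 11

Table: [None, None, 93, None, None, None, 58, None, None, None, 75, 36, 90]


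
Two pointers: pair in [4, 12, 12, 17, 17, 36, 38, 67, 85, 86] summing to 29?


lo=0(4)+hi=9(86)=90
lo=0(4)+hi=8(85)=89
lo=0(4)+hi=7(67)=71
lo=0(4)+hi=6(38)=42
lo=0(4)+hi=5(36)=40
lo=0(4)+hi=4(17)=21
lo=1(12)+hi=4(17)=29

Yes: 12+17=29


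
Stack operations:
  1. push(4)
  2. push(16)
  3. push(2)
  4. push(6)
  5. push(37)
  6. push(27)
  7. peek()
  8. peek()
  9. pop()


push(4) -> [4]
push(16) -> [4, 16]
push(2) -> [4, 16, 2]
push(6) -> [4, 16, 2, 6]
push(37) -> [4, 16, 2, 6, 37]
push(27) -> [4, 16, 2, 6, 37, 27]
peek()->27
peek()->27
pop()->27, [4, 16, 2, 6, 37]

Final stack: [4, 16, 2, 6, 37]


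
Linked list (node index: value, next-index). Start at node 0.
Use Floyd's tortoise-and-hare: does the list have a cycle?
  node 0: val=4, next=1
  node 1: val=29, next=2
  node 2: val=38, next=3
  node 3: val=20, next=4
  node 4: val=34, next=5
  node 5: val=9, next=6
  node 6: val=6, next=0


Floyd's tortoise (slow, +1) and hare (fast, +2):
  init: slow=0, fast=0
  step 1: slow=1, fast=2
  step 2: slow=2, fast=4
  step 3: slow=3, fast=6
  step 4: slow=4, fast=1
  step 5: slow=5, fast=3
  step 6: slow=6, fast=5
  step 7: slow=0, fast=0
  slow == fast at node 0: cycle detected

Cycle: yes


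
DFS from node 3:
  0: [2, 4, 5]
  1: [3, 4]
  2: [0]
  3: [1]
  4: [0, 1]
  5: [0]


Visit 3, push [1]
Visit 1, push [4]
Visit 4, push [0]
Visit 0, push [5, 2]
Visit 2, push []
Visit 5, push []

DFS order: [3, 1, 4, 0, 2, 5]


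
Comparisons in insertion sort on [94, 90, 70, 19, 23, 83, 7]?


Algorithm: insertion sort
Input: [94, 90, 70, 19, 23, 83, 7]
Sorted: [7, 19, 23, 70, 83, 90, 94]

19


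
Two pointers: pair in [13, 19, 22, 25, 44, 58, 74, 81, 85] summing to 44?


lo=0(13)+hi=8(85)=98
lo=0(13)+hi=7(81)=94
lo=0(13)+hi=6(74)=87
lo=0(13)+hi=5(58)=71
lo=0(13)+hi=4(44)=57
lo=0(13)+hi=3(25)=38
lo=1(19)+hi=3(25)=44

Yes: 19+25=44


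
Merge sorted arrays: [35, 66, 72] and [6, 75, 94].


Take 6 from B
Take 35 from A
Take 66 from A
Take 72 from A

Merged: [6, 35, 66, 72, 75, 94]


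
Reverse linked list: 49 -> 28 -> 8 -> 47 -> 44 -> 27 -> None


Step 1: curr=49, set curr.next=prev(None) | reversed so far: 49
Step 2: curr=28, set curr.next=prev(49) | reversed so far: 28 -> 49
Step 3: curr=8, set curr.next=prev(28) | reversed so far: 8 -> 28 -> 49
Step 4: curr=47, set curr.next=prev(8) | reversed so far: 47 -> 8 -> 28 -> 49
Step 5: curr=44, set curr.next=prev(47) | reversed so far: 44 -> 47 -> 8 -> 28 -> 49
Step 6: curr=27, set curr.next=prev(44) | reversed so far: 27 -> 44 -> 47 -> 8 -> 28 -> 49

27 -> 44 -> 47 -> 8 -> 28 -> 49 -> None


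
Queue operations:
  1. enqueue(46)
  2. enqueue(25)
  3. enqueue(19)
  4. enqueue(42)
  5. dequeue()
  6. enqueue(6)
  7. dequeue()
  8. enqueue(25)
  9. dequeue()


enqueue(46) -> [46]
enqueue(25) -> [46, 25]
enqueue(19) -> [46, 25, 19]
enqueue(42) -> [46, 25, 19, 42]
dequeue()->46, [25, 19, 42]
enqueue(6) -> [25, 19, 42, 6]
dequeue()->25, [19, 42, 6]
enqueue(25) -> [19, 42, 6, 25]
dequeue()->19, [42, 6, 25]

Final queue: [42, 6, 25]


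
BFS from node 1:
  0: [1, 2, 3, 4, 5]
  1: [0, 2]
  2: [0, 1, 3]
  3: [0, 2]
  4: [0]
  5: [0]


Visit 1, enqueue [0, 2]
Visit 0, enqueue [3, 4, 5]
Visit 2, enqueue []
Visit 3, enqueue []
Visit 4, enqueue []
Visit 5, enqueue []

BFS order: [1, 0, 2, 3, 4, 5]


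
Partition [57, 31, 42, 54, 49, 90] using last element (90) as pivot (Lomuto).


Pivot: 90
  57 <= 90: advance i (no swap)
  31 <= 90: advance i (no swap)
  42 <= 90: advance i (no swap)
  54 <= 90: advance i (no swap)
  49 <= 90: advance i (no swap)
Place pivot at 5: [57, 31, 42, 54, 49, 90]

Partitioned: [57, 31, 42, 54, 49, 90]


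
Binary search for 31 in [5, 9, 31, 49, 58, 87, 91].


Step 1: lo=0, hi=6, mid=3, val=49
Step 2: lo=0, hi=2, mid=1, val=9
Step 3: lo=2, hi=2, mid=2, val=31

Found at index 2


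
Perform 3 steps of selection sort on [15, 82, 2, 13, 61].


Initial: [15, 82, 2, 13, 61]
Step 1: min=2 at 2
  Swap: [2, 82, 15, 13, 61]
Step 2: min=13 at 3
  Swap: [2, 13, 15, 82, 61]
Step 3: min=15 at 2
  Swap: [2, 13, 15, 82, 61]

After 3 steps: [2, 13, 15, 82, 61]


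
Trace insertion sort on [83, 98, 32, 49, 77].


Initial: [83, 98, 32, 49, 77]
Insert 98: [83, 98, 32, 49, 77]
Insert 32: [32, 83, 98, 49, 77]
Insert 49: [32, 49, 83, 98, 77]
Insert 77: [32, 49, 77, 83, 98]

Sorted: [32, 49, 77, 83, 98]


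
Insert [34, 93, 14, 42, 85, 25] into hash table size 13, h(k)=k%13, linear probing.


Insert 34: h=8 -> slot 8
Insert 93: h=2 -> slot 2
Insert 14: h=1 -> slot 1
Insert 42: h=3 -> slot 3
Insert 85: h=7 -> slot 7
Insert 25: h=12 -> slot 12

Table: [None, 14, 93, 42, None, None, None, 85, 34, None, None, None, 25]


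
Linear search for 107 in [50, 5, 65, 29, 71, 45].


i=0: 50!=107
i=1: 5!=107
i=2: 65!=107
i=3: 29!=107
i=4: 71!=107
i=5: 45!=107

Not found, 6 comps


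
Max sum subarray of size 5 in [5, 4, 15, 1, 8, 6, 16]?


[0:5]: 33
[1:6]: 34
[2:7]: 46

Max: 46 at [2:7]


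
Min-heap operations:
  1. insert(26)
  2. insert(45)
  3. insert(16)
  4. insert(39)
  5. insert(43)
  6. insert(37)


insert(26) -> [26]
insert(45) -> [26, 45]
insert(16) -> [16, 45, 26]
insert(39) -> [16, 39, 26, 45]
insert(43) -> [16, 39, 26, 45, 43]
insert(37) -> [16, 39, 26, 45, 43, 37]

Final heap: [16, 39, 26, 45, 43, 37]


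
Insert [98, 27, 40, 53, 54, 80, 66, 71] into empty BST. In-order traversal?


Insert 98: root
Insert 27: L from 98
Insert 40: L from 98 -> R from 27
Insert 53: L from 98 -> R from 27 -> R from 40
Insert 54: L from 98 -> R from 27 -> R from 40 -> R from 53
Insert 80: L from 98 -> R from 27 -> R from 40 -> R from 53 -> R from 54
Insert 66: L from 98 -> R from 27 -> R from 40 -> R from 53 -> R from 54 -> L from 80
Insert 71: L from 98 -> R from 27 -> R from 40 -> R from 53 -> R from 54 -> L from 80 -> R from 66

In-order: [27, 40, 53, 54, 66, 71, 80, 98]


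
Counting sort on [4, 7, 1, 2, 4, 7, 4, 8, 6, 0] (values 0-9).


Input: [4, 7, 1, 2, 4, 7, 4, 8, 6, 0]
Counts: [1, 1, 1, 0, 3, 0, 1, 2, 1, 0]

Sorted: [0, 1, 2, 4, 4, 4, 6, 7, 7, 8]


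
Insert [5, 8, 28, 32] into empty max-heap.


Insert 5: [5]
Insert 8: [8, 5]
Insert 28: [28, 5, 8]
Insert 32: [32, 28, 8, 5]

Final heap: [32, 28, 8, 5]


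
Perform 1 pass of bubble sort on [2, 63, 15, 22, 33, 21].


Initial: [2, 63, 15, 22, 33, 21]
Pass 1: [2, 15, 22, 33, 21, 63] (4 swaps)

After 1 pass: [2, 15, 22, 33, 21, 63]


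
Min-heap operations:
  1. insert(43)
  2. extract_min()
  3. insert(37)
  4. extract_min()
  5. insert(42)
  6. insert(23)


insert(43) -> [43]
extract_min()->43, []
insert(37) -> [37]
extract_min()->37, []
insert(42) -> [42]
insert(23) -> [23, 42]

Final heap: [23, 42]


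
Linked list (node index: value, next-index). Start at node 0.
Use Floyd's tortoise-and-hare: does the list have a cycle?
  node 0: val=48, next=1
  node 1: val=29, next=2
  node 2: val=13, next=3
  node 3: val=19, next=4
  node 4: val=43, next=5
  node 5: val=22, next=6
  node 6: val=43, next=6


Floyd's tortoise (slow, +1) and hare (fast, +2):
  init: slow=0, fast=0
  step 1: slow=1, fast=2
  step 2: slow=2, fast=4
  step 3: slow=3, fast=6
  step 4: slow=4, fast=6
  step 5: slow=5, fast=6
  step 6: slow=6, fast=6
  slow == fast at node 6: cycle detected

Cycle: yes


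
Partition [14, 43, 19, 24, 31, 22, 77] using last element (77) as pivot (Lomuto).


Pivot: 77
  14 <= 77: advance i (no swap)
  43 <= 77: advance i (no swap)
  19 <= 77: advance i (no swap)
  24 <= 77: advance i (no swap)
  31 <= 77: advance i (no swap)
  22 <= 77: advance i (no swap)
Place pivot at 6: [14, 43, 19, 24, 31, 22, 77]

Partitioned: [14, 43, 19, 24, 31, 22, 77]


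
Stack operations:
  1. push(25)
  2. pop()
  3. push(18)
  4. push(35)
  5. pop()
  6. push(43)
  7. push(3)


push(25) -> [25]
pop()->25, []
push(18) -> [18]
push(35) -> [18, 35]
pop()->35, [18]
push(43) -> [18, 43]
push(3) -> [18, 43, 3]

Final stack: [18, 43, 3]


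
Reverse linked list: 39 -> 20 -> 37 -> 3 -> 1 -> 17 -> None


Step 1: curr=39, set curr.next=prev(None) | reversed so far: 39
Step 2: curr=20, set curr.next=prev(39) | reversed so far: 20 -> 39
Step 3: curr=37, set curr.next=prev(20) | reversed so far: 37 -> 20 -> 39
Step 4: curr=3, set curr.next=prev(37) | reversed so far: 3 -> 37 -> 20 -> 39
Step 5: curr=1, set curr.next=prev(3) | reversed so far: 1 -> 3 -> 37 -> 20 -> 39
Step 6: curr=17, set curr.next=prev(1) | reversed so far: 17 -> 1 -> 3 -> 37 -> 20 -> 39

17 -> 1 -> 3 -> 37 -> 20 -> 39 -> None


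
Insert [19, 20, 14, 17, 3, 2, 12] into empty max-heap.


Insert 19: [19]
Insert 20: [20, 19]
Insert 14: [20, 19, 14]
Insert 17: [20, 19, 14, 17]
Insert 3: [20, 19, 14, 17, 3]
Insert 2: [20, 19, 14, 17, 3, 2]
Insert 12: [20, 19, 14, 17, 3, 2, 12]

Final heap: [20, 19, 14, 17, 3, 2, 12]


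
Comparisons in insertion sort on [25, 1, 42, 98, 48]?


Algorithm: insertion sort
Input: [25, 1, 42, 98, 48]
Sorted: [1, 25, 42, 48, 98]

5


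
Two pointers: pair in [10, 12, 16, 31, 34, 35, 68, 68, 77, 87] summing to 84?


lo=0(10)+hi=9(87)=97
lo=0(10)+hi=8(77)=87
lo=0(10)+hi=7(68)=78
lo=1(12)+hi=7(68)=80
lo=2(16)+hi=7(68)=84

Yes: 16+68=84


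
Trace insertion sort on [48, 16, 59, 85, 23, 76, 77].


Initial: [48, 16, 59, 85, 23, 76, 77]
Insert 16: [16, 48, 59, 85, 23, 76, 77]
Insert 59: [16, 48, 59, 85, 23, 76, 77]
Insert 85: [16, 48, 59, 85, 23, 76, 77]
Insert 23: [16, 23, 48, 59, 85, 76, 77]
Insert 76: [16, 23, 48, 59, 76, 85, 77]
Insert 77: [16, 23, 48, 59, 76, 77, 85]

Sorted: [16, 23, 48, 59, 76, 77, 85]


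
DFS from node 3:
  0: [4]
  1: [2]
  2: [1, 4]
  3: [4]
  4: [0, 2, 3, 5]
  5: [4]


Visit 3, push [4]
Visit 4, push [5, 2, 0]
Visit 0, push []
Visit 2, push [1]
Visit 1, push []
Visit 5, push []

DFS order: [3, 4, 0, 2, 1, 5]


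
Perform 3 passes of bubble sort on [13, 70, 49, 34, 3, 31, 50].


Initial: [13, 70, 49, 34, 3, 31, 50]
Pass 1: [13, 49, 34, 3, 31, 50, 70] (5 swaps)
Pass 2: [13, 34, 3, 31, 49, 50, 70] (3 swaps)
Pass 3: [13, 3, 31, 34, 49, 50, 70] (2 swaps)

After 3 passes: [13, 3, 31, 34, 49, 50, 70]


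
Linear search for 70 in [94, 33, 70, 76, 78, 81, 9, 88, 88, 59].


i=0: 94!=70
i=1: 33!=70
i=2: 70==70 found!

Found at 2, 3 comps


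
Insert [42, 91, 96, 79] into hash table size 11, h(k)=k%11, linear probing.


Insert 42: h=9 -> slot 9
Insert 91: h=3 -> slot 3
Insert 96: h=8 -> slot 8
Insert 79: h=2 -> slot 2

Table: [None, None, 79, 91, None, None, None, None, 96, 42, None]


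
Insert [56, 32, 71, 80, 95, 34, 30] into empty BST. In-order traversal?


Insert 56: root
Insert 32: L from 56
Insert 71: R from 56
Insert 80: R from 56 -> R from 71
Insert 95: R from 56 -> R from 71 -> R from 80
Insert 34: L from 56 -> R from 32
Insert 30: L from 56 -> L from 32

In-order: [30, 32, 34, 56, 71, 80, 95]


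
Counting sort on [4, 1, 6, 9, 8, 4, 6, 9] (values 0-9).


Input: [4, 1, 6, 9, 8, 4, 6, 9]
Counts: [0, 1, 0, 0, 2, 0, 2, 0, 1, 2]

Sorted: [1, 4, 4, 6, 6, 8, 9, 9]


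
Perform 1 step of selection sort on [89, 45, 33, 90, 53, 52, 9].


Initial: [89, 45, 33, 90, 53, 52, 9]
Step 1: min=9 at 6
  Swap: [9, 45, 33, 90, 53, 52, 89]

After 1 step: [9, 45, 33, 90, 53, 52, 89]


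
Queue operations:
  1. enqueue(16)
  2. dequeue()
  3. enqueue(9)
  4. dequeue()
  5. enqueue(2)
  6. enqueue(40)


enqueue(16) -> [16]
dequeue()->16, []
enqueue(9) -> [9]
dequeue()->9, []
enqueue(2) -> [2]
enqueue(40) -> [2, 40]

Final queue: [2, 40]


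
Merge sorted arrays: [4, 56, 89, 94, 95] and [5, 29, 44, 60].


Take 4 from A
Take 5 from B
Take 29 from B
Take 44 from B
Take 56 from A
Take 60 from B

Merged: [4, 5, 29, 44, 56, 60, 89, 94, 95]


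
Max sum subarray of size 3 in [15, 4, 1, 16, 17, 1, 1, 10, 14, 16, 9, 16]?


[0:3]: 20
[1:4]: 21
[2:5]: 34
[3:6]: 34
[4:7]: 19
[5:8]: 12
[6:9]: 25
[7:10]: 40
[8:11]: 39
[9:12]: 41

Max: 41 at [9:12]


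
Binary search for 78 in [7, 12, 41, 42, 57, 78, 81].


Step 1: lo=0, hi=6, mid=3, val=42
Step 2: lo=4, hi=6, mid=5, val=78

Found at index 5


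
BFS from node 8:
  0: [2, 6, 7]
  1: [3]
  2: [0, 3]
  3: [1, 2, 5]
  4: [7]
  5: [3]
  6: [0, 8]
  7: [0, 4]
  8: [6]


Visit 8, enqueue [6]
Visit 6, enqueue [0]
Visit 0, enqueue [2, 7]
Visit 2, enqueue [3]
Visit 7, enqueue [4]
Visit 3, enqueue [1, 5]
Visit 4, enqueue []
Visit 1, enqueue []
Visit 5, enqueue []

BFS order: [8, 6, 0, 2, 7, 3, 4, 1, 5]


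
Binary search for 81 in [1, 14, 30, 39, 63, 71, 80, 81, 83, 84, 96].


Step 1: lo=0, hi=10, mid=5, val=71
Step 2: lo=6, hi=10, mid=8, val=83
Step 3: lo=6, hi=7, mid=6, val=80
Step 4: lo=7, hi=7, mid=7, val=81

Found at index 7


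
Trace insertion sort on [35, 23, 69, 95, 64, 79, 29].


Initial: [35, 23, 69, 95, 64, 79, 29]
Insert 23: [23, 35, 69, 95, 64, 79, 29]
Insert 69: [23, 35, 69, 95, 64, 79, 29]
Insert 95: [23, 35, 69, 95, 64, 79, 29]
Insert 64: [23, 35, 64, 69, 95, 79, 29]
Insert 79: [23, 35, 64, 69, 79, 95, 29]
Insert 29: [23, 29, 35, 64, 69, 79, 95]

Sorted: [23, 29, 35, 64, 69, 79, 95]


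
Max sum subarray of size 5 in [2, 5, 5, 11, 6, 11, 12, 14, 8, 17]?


[0:5]: 29
[1:6]: 38
[2:7]: 45
[3:8]: 54
[4:9]: 51
[5:10]: 62

Max: 62 at [5:10]


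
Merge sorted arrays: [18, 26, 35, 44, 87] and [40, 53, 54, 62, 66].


Take 18 from A
Take 26 from A
Take 35 from A
Take 40 from B
Take 44 from A
Take 53 from B
Take 54 from B
Take 62 from B
Take 66 from B

Merged: [18, 26, 35, 40, 44, 53, 54, 62, 66, 87]


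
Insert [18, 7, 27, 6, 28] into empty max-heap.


Insert 18: [18]
Insert 7: [18, 7]
Insert 27: [27, 7, 18]
Insert 6: [27, 7, 18, 6]
Insert 28: [28, 27, 18, 6, 7]

Final heap: [28, 27, 18, 6, 7]


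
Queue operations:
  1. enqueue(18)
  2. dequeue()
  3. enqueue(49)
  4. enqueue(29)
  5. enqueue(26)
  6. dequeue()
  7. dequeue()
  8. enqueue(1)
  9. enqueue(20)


enqueue(18) -> [18]
dequeue()->18, []
enqueue(49) -> [49]
enqueue(29) -> [49, 29]
enqueue(26) -> [49, 29, 26]
dequeue()->49, [29, 26]
dequeue()->29, [26]
enqueue(1) -> [26, 1]
enqueue(20) -> [26, 1, 20]

Final queue: [26, 1, 20]


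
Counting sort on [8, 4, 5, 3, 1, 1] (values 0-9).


Input: [8, 4, 5, 3, 1, 1]
Counts: [0, 2, 0, 1, 1, 1, 0, 0, 1, 0]

Sorted: [1, 1, 3, 4, 5, 8]


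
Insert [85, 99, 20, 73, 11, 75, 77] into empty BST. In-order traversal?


Insert 85: root
Insert 99: R from 85
Insert 20: L from 85
Insert 73: L from 85 -> R from 20
Insert 11: L from 85 -> L from 20
Insert 75: L from 85 -> R from 20 -> R from 73
Insert 77: L from 85 -> R from 20 -> R from 73 -> R from 75

In-order: [11, 20, 73, 75, 77, 85, 99]


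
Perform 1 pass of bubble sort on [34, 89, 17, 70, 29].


Initial: [34, 89, 17, 70, 29]
Pass 1: [34, 17, 70, 29, 89] (3 swaps)

After 1 pass: [34, 17, 70, 29, 89]


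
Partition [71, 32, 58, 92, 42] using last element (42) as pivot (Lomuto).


Pivot: 42
  32 <= 42: swap -> [32, 71, 58, 92, 42]
Place pivot at 1: [32, 42, 58, 92, 71]

Partitioned: [32, 42, 58, 92, 71]


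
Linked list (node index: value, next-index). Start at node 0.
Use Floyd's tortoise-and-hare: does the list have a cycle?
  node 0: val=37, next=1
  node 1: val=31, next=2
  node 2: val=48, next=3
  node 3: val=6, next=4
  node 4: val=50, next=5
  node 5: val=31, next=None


Floyd's tortoise (slow, +1) and hare (fast, +2):
  init: slow=0, fast=0
  step 1: slow=1, fast=2
  step 2: slow=2, fast=4
  step 3: fast 4->5->None, no cycle

Cycle: no


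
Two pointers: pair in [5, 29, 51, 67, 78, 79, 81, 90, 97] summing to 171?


lo=0(5)+hi=8(97)=102
lo=1(29)+hi=8(97)=126
lo=2(51)+hi=8(97)=148
lo=3(67)+hi=8(97)=164
lo=4(78)+hi=8(97)=175
lo=4(78)+hi=7(90)=168
lo=5(79)+hi=7(90)=169
lo=6(81)+hi=7(90)=171

Yes: 81+90=171


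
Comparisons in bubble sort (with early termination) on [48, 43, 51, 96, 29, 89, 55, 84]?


Algorithm: bubble sort (with early termination)
Input: [48, 43, 51, 96, 29, 89, 55, 84]
Sorted: [29, 43, 48, 51, 55, 84, 89, 96]

25


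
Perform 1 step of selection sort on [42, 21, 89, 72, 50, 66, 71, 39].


Initial: [42, 21, 89, 72, 50, 66, 71, 39]
Step 1: min=21 at 1
  Swap: [21, 42, 89, 72, 50, 66, 71, 39]

After 1 step: [21, 42, 89, 72, 50, 66, 71, 39]


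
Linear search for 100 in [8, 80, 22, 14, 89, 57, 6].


i=0: 8!=100
i=1: 80!=100
i=2: 22!=100
i=3: 14!=100
i=4: 89!=100
i=5: 57!=100
i=6: 6!=100

Not found, 7 comps


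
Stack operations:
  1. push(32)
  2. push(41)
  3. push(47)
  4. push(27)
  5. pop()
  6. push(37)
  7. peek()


push(32) -> [32]
push(41) -> [32, 41]
push(47) -> [32, 41, 47]
push(27) -> [32, 41, 47, 27]
pop()->27, [32, 41, 47]
push(37) -> [32, 41, 47, 37]
peek()->37

Final stack: [32, 41, 47, 37]


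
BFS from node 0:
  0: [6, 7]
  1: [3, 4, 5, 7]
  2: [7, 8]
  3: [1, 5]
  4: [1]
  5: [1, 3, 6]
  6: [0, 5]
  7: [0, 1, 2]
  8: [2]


Visit 0, enqueue [6, 7]
Visit 6, enqueue [5]
Visit 7, enqueue [1, 2]
Visit 5, enqueue [3]
Visit 1, enqueue [4]
Visit 2, enqueue [8]
Visit 3, enqueue []
Visit 4, enqueue []
Visit 8, enqueue []

BFS order: [0, 6, 7, 5, 1, 2, 3, 4, 8]


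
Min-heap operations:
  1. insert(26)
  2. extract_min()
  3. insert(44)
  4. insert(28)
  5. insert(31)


insert(26) -> [26]
extract_min()->26, []
insert(44) -> [44]
insert(28) -> [28, 44]
insert(31) -> [28, 44, 31]

Final heap: [28, 44, 31]


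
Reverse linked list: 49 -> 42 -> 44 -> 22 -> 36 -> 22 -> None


Step 1: curr=49, set curr.next=prev(None) | reversed so far: 49
Step 2: curr=42, set curr.next=prev(49) | reversed so far: 42 -> 49
Step 3: curr=44, set curr.next=prev(42) | reversed so far: 44 -> 42 -> 49
Step 4: curr=22, set curr.next=prev(44) | reversed so far: 22 -> 44 -> 42 -> 49
Step 5: curr=36, set curr.next=prev(22) | reversed so far: 36 -> 22 -> 44 -> 42 -> 49
Step 6: curr=22, set curr.next=prev(36) | reversed so far: 22 -> 36 -> 22 -> 44 -> 42 -> 49

22 -> 36 -> 22 -> 44 -> 42 -> 49 -> None


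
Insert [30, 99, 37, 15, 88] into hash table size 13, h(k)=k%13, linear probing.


Insert 30: h=4 -> slot 4
Insert 99: h=8 -> slot 8
Insert 37: h=11 -> slot 11
Insert 15: h=2 -> slot 2
Insert 88: h=10 -> slot 10

Table: [None, None, 15, None, 30, None, None, None, 99, None, 88, 37, None]


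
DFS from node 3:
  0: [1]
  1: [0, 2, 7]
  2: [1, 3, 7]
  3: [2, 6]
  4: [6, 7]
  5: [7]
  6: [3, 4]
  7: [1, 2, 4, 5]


Visit 3, push [6, 2]
Visit 2, push [7, 1]
Visit 1, push [7, 0]
Visit 0, push []
Visit 7, push [5, 4]
Visit 4, push [6]
Visit 6, push []
Visit 5, push []

DFS order: [3, 2, 1, 0, 7, 4, 6, 5]


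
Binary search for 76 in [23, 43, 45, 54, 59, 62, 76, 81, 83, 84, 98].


Step 1: lo=0, hi=10, mid=5, val=62
Step 2: lo=6, hi=10, mid=8, val=83
Step 3: lo=6, hi=7, mid=6, val=76

Found at index 6


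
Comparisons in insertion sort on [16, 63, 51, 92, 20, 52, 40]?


Algorithm: insertion sort
Input: [16, 63, 51, 92, 20, 52, 40]
Sorted: [16, 20, 40, 51, 52, 63, 92]

16


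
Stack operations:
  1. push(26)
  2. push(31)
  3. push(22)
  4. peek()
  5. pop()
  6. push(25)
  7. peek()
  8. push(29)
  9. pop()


push(26) -> [26]
push(31) -> [26, 31]
push(22) -> [26, 31, 22]
peek()->22
pop()->22, [26, 31]
push(25) -> [26, 31, 25]
peek()->25
push(29) -> [26, 31, 25, 29]
pop()->29, [26, 31, 25]

Final stack: [26, 31, 25]


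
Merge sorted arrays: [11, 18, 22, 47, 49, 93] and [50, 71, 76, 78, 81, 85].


Take 11 from A
Take 18 from A
Take 22 from A
Take 47 from A
Take 49 from A
Take 50 from B
Take 71 from B
Take 76 from B
Take 78 from B
Take 81 from B
Take 85 from B

Merged: [11, 18, 22, 47, 49, 50, 71, 76, 78, 81, 85, 93]


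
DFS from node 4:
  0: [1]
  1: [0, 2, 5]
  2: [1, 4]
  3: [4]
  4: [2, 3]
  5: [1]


Visit 4, push [3, 2]
Visit 2, push [1]
Visit 1, push [5, 0]
Visit 0, push []
Visit 5, push []
Visit 3, push []

DFS order: [4, 2, 1, 0, 5, 3]


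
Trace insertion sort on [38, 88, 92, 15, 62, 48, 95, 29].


Initial: [38, 88, 92, 15, 62, 48, 95, 29]
Insert 88: [38, 88, 92, 15, 62, 48, 95, 29]
Insert 92: [38, 88, 92, 15, 62, 48, 95, 29]
Insert 15: [15, 38, 88, 92, 62, 48, 95, 29]
Insert 62: [15, 38, 62, 88, 92, 48, 95, 29]
Insert 48: [15, 38, 48, 62, 88, 92, 95, 29]
Insert 95: [15, 38, 48, 62, 88, 92, 95, 29]
Insert 29: [15, 29, 38, 48, 62, 88, 92, 95]

Sorted: [15, 29, 38, 48, 62, 88, 92, 95]


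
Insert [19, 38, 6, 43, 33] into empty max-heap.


Insert 19: [19]
Insert 38: [38, 19]
Insert 6: [38, 19, 6]
Insert 43: [43, 38, 6, 19]
Insert 33: [43, 38, 6, 19, 33]

Final heap: [43, 38, 6, 19, 33]


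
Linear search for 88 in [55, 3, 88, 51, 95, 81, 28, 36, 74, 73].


i=0: 55!=88
i=1: 3!=88
i=2: 88==88 found!

Found at 2, 3 comps


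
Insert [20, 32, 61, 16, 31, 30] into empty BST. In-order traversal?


Insert 20: root
Insert 32: R from 20
Insert 61: R from 20 -> R from 32
Insert 16: L from 20
Insert 31: R from 20 -> L from 32
Insert 30: R from 20 -> L from 32 -> L from 31

In-order: [16, 20, 30, 31, 32, 61]


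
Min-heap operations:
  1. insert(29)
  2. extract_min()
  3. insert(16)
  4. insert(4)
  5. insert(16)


insert(29) -> [29]
extract_min()->29, []
insert(16) -> [16]
insert(4) -> [4, 16]
insert(16) -> [4, 16, 16]

Final heap: [4, 16, 16]


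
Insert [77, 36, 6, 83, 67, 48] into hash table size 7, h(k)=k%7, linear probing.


Insert 77: h=0 -> slot 0
Insert 36: h=1 -> slot 1
Insert 6: h=6 -> slot 6
Insert 83: h=6, 3 probes -> slot 2
Insert 67: h=4 -> slot 4
Insert 48: h=6, 4 probes -> slot 3

Table: [77, 36, 83, 48, 67, None, 6]


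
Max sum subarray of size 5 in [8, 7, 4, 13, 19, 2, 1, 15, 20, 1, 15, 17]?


[0:5]: 51
[1:6]: 45
[2:7]: 39
[3:8]: 50
[4:9]: 57
[5:10]: 39
[6:11]: 52
[7:12]: 68

Max: 68 at [7:12]


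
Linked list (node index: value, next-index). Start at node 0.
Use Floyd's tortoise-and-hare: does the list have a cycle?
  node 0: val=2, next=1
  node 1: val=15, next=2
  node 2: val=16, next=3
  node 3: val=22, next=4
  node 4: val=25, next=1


Floyd's tortoise (slow, +1) and hare (fast, +2):
  init: slow=0, fast=0
  step 1: slow=1, fast=2
  step 2: slow=2, fast=4
  step 3: slow=3, fast=2
  step 4: slow=4, fast=4
  slow == fast at node 4: cycle detected

Cycle: yes


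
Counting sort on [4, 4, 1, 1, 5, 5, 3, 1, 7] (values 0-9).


Input: [4, 4, 1, 1, 5, 5, 3, 1, 7]
Counts: [0, 3, 0, 1, 2, 2, 0, 1, 0, 0]

Sorted: [1, 1, 1, 3, 4, 4, 5, 5, 7]


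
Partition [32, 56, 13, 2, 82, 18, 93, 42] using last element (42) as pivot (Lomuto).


Pivot: 42
  32 <= 42: advance i (no swap)
  13 <= 42: swap -> [32, 13, 56, 2, 82, 18, 93, 42]
  2 <= 42: swap -> [32, 13, 2, 56, 82, 18, 93, 42]
  18 <= 42: swap -> [32, 13, 2, 18, 82, 56, 93, 42]
Place pivot at 4: [32, 13, 2, 18, 42, 56, 93, 82]

Partitioned: [32, 13, 2, 18, 42, 56, 93, 82]


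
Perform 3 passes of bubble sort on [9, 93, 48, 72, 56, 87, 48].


Initial: [9, 93, 48, 72, 56, 87, 48]
Pass 1: [9, 48, 72, 56, 87, 48, 93] (5 swaps)
Pass 2: [9, 48, 56, 72, 48, 87, 93] (2 swaps)
Pass 3: [9, 48, 56, 48, 72, 87, 93] (1 swaps)

After 3 passes: [9, 48, 56, 48, 72, 87, 93]


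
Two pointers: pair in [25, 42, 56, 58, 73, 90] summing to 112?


lo=0(25)+hi=5(90)=115
lo=0(25)+hi=4(73)=98
lo=1(42)+hi=4(73)=115
lo=1(42)+hi=3(58)=100
lo=2(56)+hi=3(58)=114

No pair found


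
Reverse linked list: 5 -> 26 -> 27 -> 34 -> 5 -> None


Step 1: curr=5, set curr.next=prev(None) | reversed so far: 5
Step 2: curr=26, set curr.next=prev(5) | reversed so far: 26 -> 5
Step 3: curr=27, set curr.next=prev(26) | reversed so far: 27 -> 26 -> 5
Step 4: curr=34, set curr.next=prev(27) | reversed so far: 34 -> 27 -> 26 -> 5
Step 5: curr=5, set curr.next=prev(34) | reversed so far: 5 -> 34 -> 27 -> 26 -> 5

5 -> 34 -> 27 -> 26 -> 5 -> None


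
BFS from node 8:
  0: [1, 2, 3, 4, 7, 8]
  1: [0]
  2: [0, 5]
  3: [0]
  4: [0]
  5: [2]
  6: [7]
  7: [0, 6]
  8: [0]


Visit 8, enqueue [0]
Visit 0, enqueue [1, 2, 3, 4, 7]
Visit 1, enqueue []
Visit 2, enqueue [5]
Visit 3, enqueue []
Visit 4, enqueue []
Visit 7, enqueue [6]
Visit 5, enqueue []
Visit 6, enqueue []

BFS order: [8, 0, 1, 2, 3, 4, 7, 5, 6]


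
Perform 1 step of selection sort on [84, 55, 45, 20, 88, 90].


Initial: [84, 55, 45, 20, 88, 90]
Step 1: min=20 at 3
  Swap: [20, 55, 45, 84, 88, 90]

After 1 step: [20, 55, 45, 84, 88, 90]


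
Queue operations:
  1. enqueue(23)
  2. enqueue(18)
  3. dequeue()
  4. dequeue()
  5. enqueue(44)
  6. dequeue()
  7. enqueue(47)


enqueue(23) -> [23]
enqueue(18) -> [23, 18]
dequeue()->23, [18]
dequeue()->18, []
enqueue(44) -> [44]
dequeue()->44, []
enqueue(47) -> [47]

Final queue: [47]


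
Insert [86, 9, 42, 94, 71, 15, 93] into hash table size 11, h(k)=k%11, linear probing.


Insert 86: h=9 -> slot 9
Insert 9: h=9, 1 probes -> slot 10
Insert 42: h=9, 2 probes -> slot 0
Insert 94: h=6 -> slot 6
Insert 71: h=5 -> slot 5
Insert 15: h=4 -> slot 4
Insert 93: h=5, 2 probes -> slot 7

Table: [42, None, None, None, 15, 71, 94, 93, None, 86, 9]


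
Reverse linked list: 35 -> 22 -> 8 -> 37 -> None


Step 1: curr=35, set curr.next=prev(None) | reversed so far: 35
Step 2: curr=22, set curr.next=prev(35) | reversed so far: 22 -> 35
Step 3: curr=8, set curr.next=prev(22) | reversed so far: 8 -> 22 -> 35
Step 4: curr=37, set curr.next=prev(8) | reversed so far: 37 -> 8 -> 22 -> 35

37 -> 8 -> 22 -> 35 -> None


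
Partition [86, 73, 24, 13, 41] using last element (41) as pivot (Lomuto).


Pivot: 41
  24 <= 41: swap -> [24, 73, 86, 13, 41]
  13 <= 41: swap -> [24, 13, 86, 73, 41]
Place pivot at 2: [24, 13, 41, 73, 86]

Partitioned: [24, 13, 41, 73, 86]


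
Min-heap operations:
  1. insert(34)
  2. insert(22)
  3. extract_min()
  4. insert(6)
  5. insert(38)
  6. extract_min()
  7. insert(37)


insert(34) -> [34]
insert(22) -> [22, 34]
extract_min()->22, [34]
insert(6) -> [6, 34]
insert(38) -> [6, 34, 38]
extract_min()->6, [34, 38]
insert(37) -> [34, 38, 37]

Final heap: [34, 38, 37]


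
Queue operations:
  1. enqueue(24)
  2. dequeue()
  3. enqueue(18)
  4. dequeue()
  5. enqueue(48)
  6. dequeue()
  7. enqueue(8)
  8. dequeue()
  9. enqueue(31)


enqueue(24) -> [24]
dequeue()->24, []
enqueue(18) -> [18]
dequeue()->18, []
enqueue(48) -> [48]
dequeue()->48, []
enqueue(8) -> [8]
dequeue()->8, []
enqueue(31) -> [31]

Final queue: [31]


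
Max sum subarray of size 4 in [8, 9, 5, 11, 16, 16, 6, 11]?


[0:4]: 33
[1:5]: 41
[2:6]: 48
[3:7]: 49
[4:8]: 49

Max: 49 at [3:7]


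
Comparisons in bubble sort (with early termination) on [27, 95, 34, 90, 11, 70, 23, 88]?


Algorithm: bubble sort (with early termination)
Input: [27, 95, 34, 90, 11, 70, 23, 88]
Sorted: [11, 23, 27, 34, 70, 88, 90, 95]

27


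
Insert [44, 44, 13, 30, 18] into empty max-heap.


Insert 44: [44]
Insert 44: [44, 44]
Insert 13: [44, 44, 13]
Insert 30: [44, 44, 13, 30]
Insert 18: [44, 44, 13, 30, 18]

Final heap: [44, 44, 13, 30, 18]


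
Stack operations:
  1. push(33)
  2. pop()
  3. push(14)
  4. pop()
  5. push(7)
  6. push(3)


push(33) -> [33]
pop()->33, []
push(14) -> [14]
pop()->14, []
push(7) -> [7]
push(3) -> [7, 3]

Final stack: [7, 3]


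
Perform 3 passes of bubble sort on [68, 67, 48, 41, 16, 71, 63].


Initial: [68, 67, 48, 41, 16, 71, 63]
Pass 1: [67, 48, 41, 16, 68, 63, 71] (5 swaps)
Pass 2: [48, 41, 16, 67, 63, 68, 71] (4 swaps)
Pass 3: [41, 16, 48, 63, 67, 68, 71] (3 swaps)

After 3 passes: [41, 16, 48, 63, 67, 68, 71]


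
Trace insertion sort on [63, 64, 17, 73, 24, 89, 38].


Initial: [63, 64, 17, 73, 24, 89, 38]
Insert 64: [63, 64, 17, 73, 24, 89, 38]
Insert 17: [17, 63, 64, 73, 24, 89, 38]
Insert 73: [17, 63, 64, 73, 24, 89, 38]
Insert 24: [17, 24, 63, 64, 73, 89, 38]
Insert 89: [17, 24, 63, 64, 73, 89, 38]
Insert 38: [17, 24, 38, 63, 64, 73, 89]

Sorted: [17, 24, 38, 63, 64, 73, 89]


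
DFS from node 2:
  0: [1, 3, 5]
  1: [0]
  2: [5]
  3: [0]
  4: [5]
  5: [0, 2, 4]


Visit 2, push [5]
Visit 5, push [4, 0]
Visit 0, push [3, 1]
Visit 1, push []
Visit 3, push []
Visit 4, push []

DFS order: [2, 5, 0, 1, 3, 4]


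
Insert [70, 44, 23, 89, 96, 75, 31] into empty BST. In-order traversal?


Insert 70: root
Insert 44: L from 70
Insert 23: L from 70 -> L from 44
Insert 89: R from 70
Insert 96: R from 70 -> R from 89
Insert 75: R from 70 -> L from 89
Insert 31: L from 70 -> L from 44 -> R from 23

In-order: [23, 31, 44, 70, 75, 89, 96]
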